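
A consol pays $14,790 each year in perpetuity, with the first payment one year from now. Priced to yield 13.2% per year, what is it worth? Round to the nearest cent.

$112,045.45

PV = PMT / i = 14790 / 0.132 = 112,045.4545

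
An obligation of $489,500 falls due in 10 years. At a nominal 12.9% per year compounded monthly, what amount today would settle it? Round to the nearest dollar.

$135,676

Periodic rate i = 0.129/12 = 0.01075; n = 10 × 12 = 120 periods.
PV = 489,500 / (1 + 0.01075)^120 = 489,500 / 3.607863 = 135,675.8951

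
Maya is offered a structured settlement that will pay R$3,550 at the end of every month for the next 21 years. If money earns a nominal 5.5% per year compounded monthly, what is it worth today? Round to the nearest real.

Periodic rate i = 0.055/12 = 0.00458333; n = 21 × 12 = 252 periods.
PV = PMT · [1 − (1+i)^(−n)] / i = 3550 · 149.260361 = 529,874.2806

R$529,874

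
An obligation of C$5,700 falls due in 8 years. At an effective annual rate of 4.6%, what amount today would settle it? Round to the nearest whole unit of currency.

C$3,978

PV = FV·(1+i)^(−n) = 5,700 × 0.697825 = 3,977.6025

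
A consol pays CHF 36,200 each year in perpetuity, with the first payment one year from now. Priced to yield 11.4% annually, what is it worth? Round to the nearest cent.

CHF 317,543.86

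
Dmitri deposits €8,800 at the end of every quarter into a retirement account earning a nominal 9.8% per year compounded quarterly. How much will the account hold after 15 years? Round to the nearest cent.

€1,175,554.70

Periodic rate i = 0.098/4 = 0.0245; n = 15 × 4 = 60 periods.
Accumulation factor s(60|0.0245) = 133.585761; FV = 8800 × 133.585761 = 1,175,554.6999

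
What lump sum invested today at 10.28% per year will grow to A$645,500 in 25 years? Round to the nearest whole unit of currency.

PV = FV·(1+i)^(−n) = 645,500 × 0.086613 = 55,908.4318

A$55,908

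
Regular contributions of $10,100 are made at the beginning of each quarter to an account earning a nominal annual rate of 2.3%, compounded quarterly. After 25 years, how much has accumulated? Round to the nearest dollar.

$1,367,730

i = 0.023/4 = 0.00575 per quarter; n = 25·4 = 100.
FV = PMT · [(1+i)^n − 1] / i × (1+i) = 10100 · 135.418785 = 1,367,729.7328
(annuity-due: payments at period start, so ×(1+i).)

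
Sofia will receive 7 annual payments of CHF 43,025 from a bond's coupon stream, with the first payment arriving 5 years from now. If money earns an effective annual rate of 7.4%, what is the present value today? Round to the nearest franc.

CHF 171,871

PV at t=4 (ordinary 7-year annuity): 43025 × a(7|0.074) = 43025 × 5.314940 = 228,675.2809
PV₀ = 228,675.2809 / (1+0.074)^4 = 228,675.2809 / 1.330507 = 171,870.7989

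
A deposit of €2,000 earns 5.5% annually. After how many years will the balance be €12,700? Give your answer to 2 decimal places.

(1+i)^n = 12700/2000 = 6.35000, so n = ln 6.35000 / ln 1.055 = 34.5242 years

34.52 years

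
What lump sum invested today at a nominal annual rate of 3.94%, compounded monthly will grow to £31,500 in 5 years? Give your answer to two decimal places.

i = 0.0394/12 = 0.00328333 per month; n = 5·12 = 60.
Discount factor = (1+0.00328333)^(−60) = 0.821456; PV = 31,500 × 0.821456 = 25,875.8538

£25,875.85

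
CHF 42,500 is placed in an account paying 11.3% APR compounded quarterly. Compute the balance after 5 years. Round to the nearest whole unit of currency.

CHF 74,193

With 4 periods per year: i = 0.02825, n = 20.
FV = 42,500 × (1 + 0.02825)^20 = 74,193.0618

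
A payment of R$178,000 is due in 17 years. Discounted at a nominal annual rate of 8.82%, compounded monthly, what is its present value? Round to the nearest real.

With 12 periods per year: i = 0.00735, n = 204.
Discount factor = (1+0.00735)^(−204) = 0.224492; PV = 178,000 × 0.224492 = 39,959.5220

R$39,960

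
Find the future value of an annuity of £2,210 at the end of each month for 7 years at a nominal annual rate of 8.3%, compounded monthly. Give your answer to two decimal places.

£250,583.06

i = 0.083/12 = 0.00691667 per month; n = 7·12 = 84.
Accumulation factor s(84|0.00691667) = 113.385998; FV = 2210 × 113.385998 = 250,583.0554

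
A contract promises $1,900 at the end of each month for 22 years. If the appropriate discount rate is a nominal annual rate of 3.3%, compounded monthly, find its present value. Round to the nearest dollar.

$356,286

Periodic rate i = 0.033/12 = 0.00275; n = 22 × 12 = 264 periods.
Annuity factor a(264|0.00275) = 187.518968; PV = 1900 × 187.518968 = 356,286.0400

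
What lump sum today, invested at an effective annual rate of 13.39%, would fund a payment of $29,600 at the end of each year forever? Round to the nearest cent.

$221,060.49

PV = PMT / i = 29600 / 0.1339 = 221,060.4929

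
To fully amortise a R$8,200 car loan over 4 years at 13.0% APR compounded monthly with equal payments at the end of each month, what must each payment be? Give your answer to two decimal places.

R$219.99

Periodic rate i = 0.13/12 = 0.0108333; n = 4 × 12 = 48 periods.
PMT = 8200 / ( [1 − (1+0.0108333)^(−48)] / 0.0108333 ) = 8200 / 37.275190 = 219.9855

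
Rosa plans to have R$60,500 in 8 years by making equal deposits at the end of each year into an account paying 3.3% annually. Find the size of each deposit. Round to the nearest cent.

R$6,731.52

FV-annuity factor = 8.987567; PMT = 60500 / 8.987567 = 6,731.5214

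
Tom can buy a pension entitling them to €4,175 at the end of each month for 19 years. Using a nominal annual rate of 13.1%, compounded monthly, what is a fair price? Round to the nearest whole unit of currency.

€350,272

Periodic rate i = 0.131/12 = 0.0109167; n = 19 × 12 = 228 periods.
PV = 4175 × [1 − (1+0.0109167)^(−228)] / 0.0109167 = 4175 × 83.897415 = 350,271.7076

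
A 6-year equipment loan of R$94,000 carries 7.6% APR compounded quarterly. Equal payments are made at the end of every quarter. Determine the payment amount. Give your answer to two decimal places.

R$4,913.76

Periodic rate i = 0.076/4 = 0.019; n = 6 × 4 = 24 periods.
PMT = 94000 / ( [1 − (1+0.019)^(−24)] / 0.019 ) = 94000 / 19.129945 = 4,913.7620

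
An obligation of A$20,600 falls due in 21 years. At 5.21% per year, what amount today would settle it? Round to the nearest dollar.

Discount factor = (1+0.0521)^(−21) = 0.344193; PV = 20,600 × 0.344193 = 7,090.3845

A$7,090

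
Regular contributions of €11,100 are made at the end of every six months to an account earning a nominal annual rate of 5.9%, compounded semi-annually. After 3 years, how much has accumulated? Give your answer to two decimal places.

€71,709.27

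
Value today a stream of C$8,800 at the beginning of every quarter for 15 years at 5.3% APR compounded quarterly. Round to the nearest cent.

With 4 periods per year: i = 0.01325, n = 60.
PV = PMT · [1 − (1+i)^(−n)] / i × (1+i) = 8800 · 41.757752 = 367,468.2145
Payments are at the start of each period, so multiply by (1+i).

C$367,468.21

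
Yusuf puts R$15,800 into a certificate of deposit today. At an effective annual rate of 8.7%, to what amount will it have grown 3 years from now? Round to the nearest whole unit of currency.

FV = 15,800 × (1 + 0.087)^3 = 20,292.9749

R$20,293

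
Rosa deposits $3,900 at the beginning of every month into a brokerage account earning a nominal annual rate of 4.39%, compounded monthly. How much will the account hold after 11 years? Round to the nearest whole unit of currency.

Periodic rate i = 0.0439/12 = 0.00365833; n = 11 × 12 = 132 periods.
FV = 3900 × [(1+0.00365833)^132 − 1] / 0.00365833 × (1+i) = 3900 × 169.915094 = 662,668.8672
Payments are at the start of each period, so multiply by (1+i).

$662,669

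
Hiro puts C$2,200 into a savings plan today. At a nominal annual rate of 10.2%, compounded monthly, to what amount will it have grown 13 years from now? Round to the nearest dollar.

C$8,239

Periodic rate i = 0.102/12 = 0.0085; n = 13 × 12 = 156 periods.
2,200 × (1+0.0085)^156 = 2,200 × 3.744905 = 8,238.7909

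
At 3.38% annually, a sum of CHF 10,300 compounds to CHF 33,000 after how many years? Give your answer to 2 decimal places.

35.03 years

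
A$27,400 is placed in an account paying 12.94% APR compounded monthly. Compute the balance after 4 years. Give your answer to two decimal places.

A$45,849.86

Periodic rate i = 0.1294/12 = 0.0107833; n = 4 × 12 = 48 periods.
FV = PV·(1+i)^n = 27,400 × 1.673353 = 45,849.8620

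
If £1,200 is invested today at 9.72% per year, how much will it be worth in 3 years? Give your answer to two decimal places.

£1,585.03

FV = 1,200 × (1 + 0.0972)^3 = 1,585.0342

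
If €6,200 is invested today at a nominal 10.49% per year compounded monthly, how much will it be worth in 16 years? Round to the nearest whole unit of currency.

€32,972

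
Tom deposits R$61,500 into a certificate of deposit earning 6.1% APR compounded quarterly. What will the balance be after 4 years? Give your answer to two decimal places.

R$78,350.74

Periodic rate i = 0.061/4 = 0.01525; n = 4 × 4 = 16 periods.
FV = PV·(1+i)^n = 61,500 × 1.273996 = 78,350.7371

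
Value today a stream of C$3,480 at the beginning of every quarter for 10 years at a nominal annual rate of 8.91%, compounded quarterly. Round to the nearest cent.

i = 0.0891/4 = 0.022275 per quarter; n = 10·4 = 40.
PV = PMT · [1 − (1+i)^(−n)] / i × (1+i) = 3480 · 26.880826 = 93,545.2742
(Beginning-of-period payments → annuity-due factor ×(1+i).)

C$93,545.27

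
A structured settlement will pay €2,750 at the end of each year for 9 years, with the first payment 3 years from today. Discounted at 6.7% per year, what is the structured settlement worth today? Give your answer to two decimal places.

€15,940.25

PV at t=2 (ordinary 9-year annuity): 2750 × a(9|0.067) = 2750 × 6.599200 = 18,147.8008
Discount back 2 years: 18,147.8008 × (1+0.067)^(−2) = 18,147.8008 × 0.878357 = 15,940.2513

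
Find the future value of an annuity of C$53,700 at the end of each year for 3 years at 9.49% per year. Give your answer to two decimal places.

C$176,872.01

FV = 53700 × [(1+0.0949)^3 − 1] / 0.0949 = 53700 × 3.293706 = 176,872.0127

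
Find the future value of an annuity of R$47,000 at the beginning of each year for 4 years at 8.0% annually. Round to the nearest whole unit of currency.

R$228,730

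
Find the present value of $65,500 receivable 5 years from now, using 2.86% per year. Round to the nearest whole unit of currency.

$56,886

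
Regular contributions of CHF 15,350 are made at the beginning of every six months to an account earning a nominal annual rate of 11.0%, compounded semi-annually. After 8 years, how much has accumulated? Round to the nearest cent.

Periodic rate i = 0.11/2 = 0.055; n = 8 × 2 = 16 periods.
Accumulation factor s(16|0.055) × (1+i) = 25.996403; FV = 15350 × 25.996403 = 399,044.7812
Payments are at the start of each period, so multiply by (1+i).

CHF 399,044.78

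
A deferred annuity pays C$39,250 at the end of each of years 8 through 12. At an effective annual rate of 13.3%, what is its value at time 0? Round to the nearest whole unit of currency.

PV at t=7 (ordinary 5-year annuity): 39250 × a(5|0.133) = 39250 × 3.491638 = 137,046.7792
PV₀ = 137,046.7792 / (1+0.133)^7 = 137,046.7792 / 2.396676 = 57,182.0162

C$57,182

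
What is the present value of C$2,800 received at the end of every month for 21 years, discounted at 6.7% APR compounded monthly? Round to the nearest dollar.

C$378,207

i = 0.067/12 = 0.00558333 per month; n = 21·12 = 252.
PV = 2800 × [1 − (1+0.00558333)^(−252)] / 0.00558333 = 2800 × 135.073975 = 378,207.1312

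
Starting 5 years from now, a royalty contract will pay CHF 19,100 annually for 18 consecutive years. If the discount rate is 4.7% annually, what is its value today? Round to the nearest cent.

CHF 190,232.87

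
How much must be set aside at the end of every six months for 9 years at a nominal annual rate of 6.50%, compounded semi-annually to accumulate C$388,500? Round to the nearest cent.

i = 0.065/2 = 0.0325 per half-year; n = 9·2 = 18.
PMT = 388500 / ( [(1+0.0325)^18 − 1] / 0.0325 ) = 388500 / 23.949715 = 16,221.4871

C$16,221.49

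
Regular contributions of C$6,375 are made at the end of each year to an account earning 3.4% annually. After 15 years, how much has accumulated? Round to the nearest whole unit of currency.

C$122,106

FV = PMT · [(1+i)^n − 1] / i = 6375 · 19.153881 = 122,105.9893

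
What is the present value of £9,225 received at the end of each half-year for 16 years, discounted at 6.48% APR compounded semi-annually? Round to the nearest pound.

£182,090

i = 0.0648/2 = 0.0324 per half-year; n = 16·2 = 32.
PV = 9225 × [1 − (1+0.0324)^(−32)] / 0.0324 = 9225 × 19.738708 = 182,089.5831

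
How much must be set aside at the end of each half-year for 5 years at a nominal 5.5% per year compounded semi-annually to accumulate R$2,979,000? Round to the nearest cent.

i = 0.055/2 = 0.0275 per half-year; n = 5·2 = 10.
FV-annuity factor = 11.332765; PMT = 2.979e+06 / 11.332765 = 262,866.1273

R$262,866.13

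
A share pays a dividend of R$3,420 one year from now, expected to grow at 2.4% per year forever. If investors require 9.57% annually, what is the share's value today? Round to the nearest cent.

PV = D₁/(r − g) = 3420/(0.0957 − 0.024) = 47,698.7448

R$47,698.74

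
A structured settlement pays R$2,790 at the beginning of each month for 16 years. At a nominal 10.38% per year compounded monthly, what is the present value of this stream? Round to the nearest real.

R$263,081

With 12 periods per year: i = 0.00865, n = 192.
Annuity factor a(192|0.00865) × (1+i) = 94.294358; PV = 2790 × 94.294358 = 263,081.2593
(Beginning-of-period payments → annuity-due factor ×(1+i).)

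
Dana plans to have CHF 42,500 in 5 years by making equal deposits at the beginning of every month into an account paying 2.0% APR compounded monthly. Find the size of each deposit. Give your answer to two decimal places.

CHF 672.97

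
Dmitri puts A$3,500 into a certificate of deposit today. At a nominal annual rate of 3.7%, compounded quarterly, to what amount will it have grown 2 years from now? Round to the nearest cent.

A$3,767.54

Periodic rate i = 0.037/4 = 0.00925; n = 2 × 4 = 8 periods.
FV = PV·(1+i)^n = 3,500 × 1.076441 = 3,767.5421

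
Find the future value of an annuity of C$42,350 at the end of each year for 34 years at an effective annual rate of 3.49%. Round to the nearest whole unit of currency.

C$2,682,122

FV = PMT · [(1+i)^n − 1] / i = 42350 · 63.332280 = 2,682,122.0682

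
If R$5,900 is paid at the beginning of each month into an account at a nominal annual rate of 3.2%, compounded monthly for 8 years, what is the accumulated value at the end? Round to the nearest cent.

R$646,248.02

i = 0.032/12 = 0.00266667 per month; n = 8·12 = 96.
Accumulation factor s(96|0.00266667) × (1+i) = 109.533563; FV = 5900 × 109.533563 = 646,248.0203
(annuity-due: payments at period start, so ×(1+i).)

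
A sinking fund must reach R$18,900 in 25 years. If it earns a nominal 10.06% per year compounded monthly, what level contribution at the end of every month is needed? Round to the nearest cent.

Periodic rate i = 0.1006/12 = 0.00838333; n = 25 × 12 = 300 periods.
FV-annuity factor = 1340.474045; PMT = 18900 / 1340.474045 = 14.0995

R$14.10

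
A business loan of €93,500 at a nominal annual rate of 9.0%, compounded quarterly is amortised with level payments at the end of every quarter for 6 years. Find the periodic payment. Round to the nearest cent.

€5,084.55

Periodic rate i = 0.09/4 = 0.0225; n = 6 × 4 = 24 periods.
Annuity-PV factor = 18.389036; PMT = 93500 / 18.389036 = 5,084.5514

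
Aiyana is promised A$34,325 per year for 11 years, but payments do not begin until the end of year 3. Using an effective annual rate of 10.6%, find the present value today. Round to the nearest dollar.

A$177,329

PV at t=2 (ordinary 11-year annuity): 34325 × a(11|0.106) = 34325 × 6.319467 = 216,915.6892
Discount back 2 years: 216,915.6892 × (1+0.106)^(−2) = 216,915.6892 × 0.817504 = 177,329.3863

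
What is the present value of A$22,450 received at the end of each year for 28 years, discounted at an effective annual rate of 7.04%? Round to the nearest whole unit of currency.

PV = PMT · [1 − (1+i)^(−n)] / i = 22450 · 12.090392 = 271,429.2980

A$271,429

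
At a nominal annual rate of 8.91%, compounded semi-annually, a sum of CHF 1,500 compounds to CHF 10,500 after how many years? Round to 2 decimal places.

22.32 years

Periodic rate i = 0.0891/2 = 0.04455.
(1+i)^n = 10500/1500 = 7.00000, so n = ln 7.00000 / ln 1.04455 = 44.6451 half-years
= 44.6451/2 years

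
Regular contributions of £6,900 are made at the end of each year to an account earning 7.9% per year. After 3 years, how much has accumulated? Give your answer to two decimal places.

FV = 6900 × [(1+0.079)^3 − 1] / 0.079 = 6900 × 3.243241 = 22,378.3629

£22,378.36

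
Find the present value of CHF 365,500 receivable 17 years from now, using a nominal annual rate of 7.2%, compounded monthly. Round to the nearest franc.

CHF 107,870

Periodic rate i = 0.072/12 = 0.006; n = 17 × 12 = 204 periods.
PV = 365,500 / (1 + 0.006)^204 = 365,500 / 3.388348 = 107,869.6611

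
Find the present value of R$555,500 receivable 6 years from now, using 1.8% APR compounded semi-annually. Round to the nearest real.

i = 0.018/2 = 0.009 per half-year; n = 6·2 = 12.
Discount factor = (1+0.009)^(−12) = 0.898061; PV = 555,500 × 0.898061 = 498,873.0790

R$498,873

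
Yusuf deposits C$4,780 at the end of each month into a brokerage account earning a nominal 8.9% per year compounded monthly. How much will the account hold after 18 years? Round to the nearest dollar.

i = 0.089/12 = 0.00741667 per month; n = 18·12 = 216.
Accumulation factor s(216|0.00741667) = 530.386016; FV = 4780 × 530.386016 = 2,535,245.1582

C$2,535,245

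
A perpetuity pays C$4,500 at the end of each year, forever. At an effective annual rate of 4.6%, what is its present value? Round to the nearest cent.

C$97,826.09

PV = PMT / i = 4500 / 0.046 = 97,826.0870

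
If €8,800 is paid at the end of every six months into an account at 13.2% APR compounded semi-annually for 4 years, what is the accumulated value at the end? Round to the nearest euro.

i = 0.132/2 = 0.066 per half-year; n = 4·2 = 8.
FV = PMT · [(1+i)^n − 1] / i = 8800 · 10.113159 = 88,995.7995

€88,996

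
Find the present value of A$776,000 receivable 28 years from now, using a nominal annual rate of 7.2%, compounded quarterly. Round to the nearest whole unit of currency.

A$105,223

i = 0.072/4 = 0.018 per quarter; n = 28·4 = 112.
PV = FV·(1+i)^(−n) = 776,000 × 0.135597 = 105,222.9771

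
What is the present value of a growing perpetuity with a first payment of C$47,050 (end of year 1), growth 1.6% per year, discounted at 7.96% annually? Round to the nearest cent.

PV = PMT / (i − g) = 47050 / (0.0796 − 0.016) = 47050 / 0.063600 = 739,779.8742

C$739,779.87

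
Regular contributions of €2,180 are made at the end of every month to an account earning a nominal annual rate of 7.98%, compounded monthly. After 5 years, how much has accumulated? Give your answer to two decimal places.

With 12 periods per year: i = 0.00665, n = 60.
Accumulation factor s(60|0.00665) = 73.438564; FV = 2180 × 73.438564 = 160,096.0699

€160,096.07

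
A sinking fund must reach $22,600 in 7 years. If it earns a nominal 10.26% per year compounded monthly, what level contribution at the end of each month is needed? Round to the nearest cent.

Periodic rate i = 0.1026/12 = 0.00855; n = 7 × 12 = 84 periods.
FV-annuity factor = 122.162266; PMT = 22600 / 122.162266 = 184.9998

$185.00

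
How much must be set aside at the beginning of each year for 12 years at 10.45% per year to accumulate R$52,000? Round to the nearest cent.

R$2,142.79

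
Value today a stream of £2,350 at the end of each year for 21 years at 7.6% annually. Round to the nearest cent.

PV = PMT · [1 − (1+i)^(−n)] / i = 2350 · 10.332177 = 24,280.6170

£24,280.62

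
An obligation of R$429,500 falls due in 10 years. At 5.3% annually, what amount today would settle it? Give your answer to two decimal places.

R$256,259.19

PV = 429,500 / (1 + 0.053)^10 = 429,500 / 1.676037 = 256,259.1943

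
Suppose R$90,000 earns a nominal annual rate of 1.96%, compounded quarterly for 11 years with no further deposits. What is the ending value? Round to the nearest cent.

R$111,595.77

Periodic rate i = 0.0196/4 = 0.0049; n = 11 × 4 = 44 periods.
FV = 90,000 × (1 + 0.0049)^44 = 111,595.7726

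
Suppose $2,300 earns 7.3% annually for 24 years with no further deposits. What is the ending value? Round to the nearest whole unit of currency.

FV = 2,300 × (1 + 0.073)^24 = 12,477.3157

$12,477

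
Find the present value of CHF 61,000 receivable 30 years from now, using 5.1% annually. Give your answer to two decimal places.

CHF 13,716.66

PV = 61,000 / (1 + 0.051)^30 = 61,000 / 4.447147 = 13,716.6594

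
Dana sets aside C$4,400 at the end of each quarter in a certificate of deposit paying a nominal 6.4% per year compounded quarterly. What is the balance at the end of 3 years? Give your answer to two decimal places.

With 4 periods per year: i = 0.016, n = 12.
Accumulation factor s(12|0.016) = 13.114400; FV = 4400 × 13.114400 = 57,703.3618

C$57,703.36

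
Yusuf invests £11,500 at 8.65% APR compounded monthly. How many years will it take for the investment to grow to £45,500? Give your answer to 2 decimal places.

15.96 years

Periodic rate i = 0.0865/12 = 0.00720833.
(1+i)^n = 45500/11500 = 3.95652, so n = ln 3.95652 / ln 1.00721 = 191.4890 months
= 191.4890/12 years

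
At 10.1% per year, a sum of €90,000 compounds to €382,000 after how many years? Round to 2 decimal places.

(1+i)^n = 382000/90000 = 4.24444, so n = ln 4.24444 / ln 1.101 = 15.0242 years

15.02 years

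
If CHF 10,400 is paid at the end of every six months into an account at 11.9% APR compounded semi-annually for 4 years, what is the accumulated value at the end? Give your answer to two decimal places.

Periodic rate i = 0.119/2 = 0.0595; n = 4 × 2 = 8 periods.
FV = PMT · [(1+i)^n − 1] / i = 10400 · 9.879722 = 102,749.1114

CHF 102,749.11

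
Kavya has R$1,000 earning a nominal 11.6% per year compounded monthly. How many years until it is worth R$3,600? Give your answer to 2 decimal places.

11.10 years

Periodic rate i = 0.116/12 = 0.00966667.
(1+i)^n = 3600/1000 = 3.60000, so n = ln 3.60000 / ln 1.00967 = 133.1498 months
= 133.1498/12 years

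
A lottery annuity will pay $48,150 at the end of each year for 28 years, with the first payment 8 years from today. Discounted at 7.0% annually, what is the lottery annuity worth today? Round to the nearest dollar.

$363,936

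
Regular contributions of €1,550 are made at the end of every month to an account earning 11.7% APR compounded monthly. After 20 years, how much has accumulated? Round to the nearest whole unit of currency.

Periodic rate i = 0.117/12 = 0.00975; n = 20 × 12 = 240 periods.
Accumulation factor s(240|0.00975) = 950.178568; FV = 1550 × 950.178568 = 1,472,776.7802

€1,472,777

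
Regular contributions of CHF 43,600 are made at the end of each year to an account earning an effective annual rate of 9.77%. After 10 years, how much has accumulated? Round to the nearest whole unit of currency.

FV = PMT · [(1+i)^n − 1] / i = 43600 · 15.762714 = 687,254.3089

CHF 687,254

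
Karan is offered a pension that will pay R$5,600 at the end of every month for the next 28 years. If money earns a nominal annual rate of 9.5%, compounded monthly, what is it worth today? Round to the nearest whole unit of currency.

R$657,368

With 12 periods per year: i = 0.00791667, n = 336.
PV = 5600 × [1 − (1+0.00791667)^(−336)] / 0.00791667 = 5600 × 117.387195 = 657,368.2934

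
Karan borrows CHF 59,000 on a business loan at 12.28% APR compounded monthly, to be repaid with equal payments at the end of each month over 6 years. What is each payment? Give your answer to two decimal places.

CHF 1,162.07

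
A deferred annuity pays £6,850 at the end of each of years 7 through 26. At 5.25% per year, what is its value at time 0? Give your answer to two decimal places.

Value one period before first payment (t=6): 6850 × [1 − (1+0.0525)^(−20)] / 0.0525 = 6850 × 12.202223 = 83,585.2247
PV₀ = 83,585.2247 / (1+0.0525)^6 = 83,585.2247 / 1.359354 = 61,488.9231

£61,488.92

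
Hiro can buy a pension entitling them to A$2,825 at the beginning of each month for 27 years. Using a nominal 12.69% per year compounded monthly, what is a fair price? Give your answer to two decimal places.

Periodic rate i = 0.1269/12 = 0.010575; n = 27 × 12 = 324 periods.
PV = PMT · [1 − (1+i)^(−n)] / i × (1+i) = 2825 · 92.399803 = 261,029.4434
(Beginning-of-period payments → annuity-due factor ×(1+i).)

A$261,029.44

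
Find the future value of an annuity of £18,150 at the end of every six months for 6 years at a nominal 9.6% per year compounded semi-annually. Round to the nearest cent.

With 2 periods per year: i = 0.048, n = 12.
FV = 18150 × [(1+0.048)^12 − 1] / 0.048 = 18150 × 15.734073 = 285,573.4200

£285,573.42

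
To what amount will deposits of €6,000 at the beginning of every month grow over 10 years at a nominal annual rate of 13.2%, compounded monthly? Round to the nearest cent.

€1,498,047.67

i = 0.132/12 = 0.011 per month; n = 10·12 = 120.
FV = PMT · [(1+i)^n − 1] / i × (1+i) = 6000 · 249.674611 = 1,498,047.6682
(annuity-due: payments at period start, so ×(1+i).)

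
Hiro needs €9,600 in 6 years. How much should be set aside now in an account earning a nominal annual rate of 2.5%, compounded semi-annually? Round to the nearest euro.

€8,270

i = 0.025/2 = 0.0125 per half-year; n = 6·2 = 12.
Discount factor = (1+0.0125)^(−12) = 0.861509; PV = 9,600 × 0.861509 = 8,270.4826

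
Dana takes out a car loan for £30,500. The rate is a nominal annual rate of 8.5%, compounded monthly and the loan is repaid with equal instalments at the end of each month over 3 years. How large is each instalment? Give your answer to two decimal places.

With 12 periods per year: i = 0.00708333, n = 36.
Annuity-PV factor = 31.678112; PMT = 30500 / 31.678112 = 962.8099

£962.81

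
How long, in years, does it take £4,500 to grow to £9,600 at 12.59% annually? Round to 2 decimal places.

6.39 years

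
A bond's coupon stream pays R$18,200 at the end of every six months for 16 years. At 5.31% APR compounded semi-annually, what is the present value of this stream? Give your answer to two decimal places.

Periodic rate i = 0.0531/2 = 0.02655; n = 16 × 2 = 32 periods.
PV = 18200 × [1 − (1+0.02655)^(−32)] / 0.02655 = 18200 × 21.380373 = 389,122.7884

R$389,122.79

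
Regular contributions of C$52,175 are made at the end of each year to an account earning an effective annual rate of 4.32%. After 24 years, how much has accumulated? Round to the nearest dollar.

C$2,124,979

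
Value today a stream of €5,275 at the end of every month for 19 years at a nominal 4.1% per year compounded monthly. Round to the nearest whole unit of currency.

With 12 periods per year: i = 0.00341667, n = 228.
PV = PMT · [1 − (1+i)^(−n)] / i = 5275 · 158.202639 = 834,518.9201

€834,519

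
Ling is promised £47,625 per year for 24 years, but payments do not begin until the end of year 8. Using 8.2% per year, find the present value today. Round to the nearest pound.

PV at t=7 (ordinary 24-year annuity): 47625 × a(24|0.082) = 47625 × 10.355486 = 493,180.0206
PV₀ = 493,180.0206 / (1+0.082)^7 = 493,180.0206 / 1.736164 = 284,062.9867

£284,063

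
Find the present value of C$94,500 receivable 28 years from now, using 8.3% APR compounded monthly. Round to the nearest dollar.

With 12 periods per year: i = 0.00691667, n = 336.
Discount factor = (1+0.00691667)^(−336) = 0.098667; PV = 94,500 × 0.098667 = 9,324.0784

C$9,324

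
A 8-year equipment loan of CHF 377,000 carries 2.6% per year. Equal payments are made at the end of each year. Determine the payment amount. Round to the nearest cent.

CHF 52,803.62

Annuity-PV factor = 7.139662; PMT = 377000 / 7.139662 = 52,803.6167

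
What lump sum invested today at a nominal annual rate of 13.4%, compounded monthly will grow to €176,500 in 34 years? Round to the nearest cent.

Periodic rate i = 0.134/12 = 0.0111667; n = 34 × 12 = 408 periods.
PV = FV·(1+i)^(−n) = 176,500 × 0.010773 = 1,901.3625

€1,901.36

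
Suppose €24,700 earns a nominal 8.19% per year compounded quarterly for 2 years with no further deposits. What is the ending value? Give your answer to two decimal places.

€29,047.98

i = 0.0819/4 = 0.020475 per quarter; n = 2·4 = 8.
FV = PV·(1+i)^n = 24,700 × 1.176032 = 29,047.9782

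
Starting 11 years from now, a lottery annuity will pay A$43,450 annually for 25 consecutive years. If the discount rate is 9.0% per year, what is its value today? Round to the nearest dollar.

A$180,281

PV at t=10 (ordinary 25-year annuity): 43450 × a(25|0.09) = 43450 × 9.822580 = 426,791.0838
Discount back 10 years: 426,791.0838 × (1+0.09)^(−10) = 426,791.0838 × 0.422411 = 180,281.1661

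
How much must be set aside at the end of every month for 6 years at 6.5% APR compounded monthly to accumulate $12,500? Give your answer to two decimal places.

i = 0.065/12 = 0.00541667 per month; n = 6·12 = 72.
PMT = 12500 / ( [(1+0.00541667)^72 − 1] / 0.00541667 ) = 12500 / 87.771168 = 142.4158

$142.42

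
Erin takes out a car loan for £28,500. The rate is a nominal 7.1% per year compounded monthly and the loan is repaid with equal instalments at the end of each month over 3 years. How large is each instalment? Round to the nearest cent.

With 12 periods per year: i = 0.00591667, n = 36.
Annuity-PV factor = 32.338557; PMT = 28500 / 32.338557 = 881.3009

£881.30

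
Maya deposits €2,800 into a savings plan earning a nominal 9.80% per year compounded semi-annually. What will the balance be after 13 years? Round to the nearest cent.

€9,712.27

Periodic rate i = 0.098/2 = 0.049; n = 13 × 2 = 26 periods.
FV = PV·(1+i)^n = 2,800 × 3.468668 = 9,712.2695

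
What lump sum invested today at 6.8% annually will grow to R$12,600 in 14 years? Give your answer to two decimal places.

R$5,016.18

Discount factor = (1+0.068)^(−14) = 0.398109; PV = 12,600 × 0.398109 = 5,016.1788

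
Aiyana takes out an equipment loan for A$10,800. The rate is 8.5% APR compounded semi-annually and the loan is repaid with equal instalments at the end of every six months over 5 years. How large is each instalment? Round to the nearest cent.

A$1,348.17

With 2 periods per year: i = 0.0425, n = 10.
Annuity-PV factor = 8.010887; PMT = 10800 / 8.010887 = 1,348.1653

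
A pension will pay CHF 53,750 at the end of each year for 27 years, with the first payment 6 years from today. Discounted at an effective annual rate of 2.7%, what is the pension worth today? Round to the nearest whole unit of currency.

CHF 893,746

Value one period before first payment (t=5): 53750 × [1 − (1+0.027)^(−27)] / 0.027 = 53750 × 18.997132 = 1,021,095.8190
Discount back 5 years: 1,021,095.8190 × (1+0.027)^(−5) = 1,021,095.8190 × 0.875282 = 893,746.3474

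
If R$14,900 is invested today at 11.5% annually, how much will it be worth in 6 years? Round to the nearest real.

FV = PV·(1+i)^n = 14,900 × 1.921539 = 28,630.9312

R$28,631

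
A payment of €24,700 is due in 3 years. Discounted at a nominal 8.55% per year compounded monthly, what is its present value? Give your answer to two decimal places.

€19,129.14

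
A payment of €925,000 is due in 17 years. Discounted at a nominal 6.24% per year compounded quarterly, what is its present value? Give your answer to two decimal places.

€322,848.42

With 4 periods per year: i = 0.0156, n = 68.
Discount factor = (1+0.0156)^(−68) = 0.349025; PV = 925,000 × 0.349025 = 322,848.4183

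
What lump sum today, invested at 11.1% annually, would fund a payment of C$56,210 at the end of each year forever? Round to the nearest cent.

C$506,396.40

PV = PMT / i = 56210 / 0.111 = 506,396.3964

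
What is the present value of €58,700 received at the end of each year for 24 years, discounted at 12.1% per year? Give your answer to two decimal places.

€453,840.27

PV = 58700 × [1 − (1+0.121)^(−24)] / 0.121 = 58700 × 7.731521 = 453,840.2730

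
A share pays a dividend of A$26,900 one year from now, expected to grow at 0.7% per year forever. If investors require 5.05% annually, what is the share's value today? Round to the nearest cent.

PV = PMT / (i − g) = 26900 / (0.0505 − 0.007) = 26900 / 0.043500 = 618,390.8046

A$618,390.80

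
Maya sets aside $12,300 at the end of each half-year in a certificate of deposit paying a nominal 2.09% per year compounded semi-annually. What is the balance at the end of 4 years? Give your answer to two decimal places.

$102,075.19

With 2 periods per year: i = 0.01045, n = 8.
FV = PMT · [(1+i)^n − 1] / i = 12300 · 8.298796 = 102,075.1895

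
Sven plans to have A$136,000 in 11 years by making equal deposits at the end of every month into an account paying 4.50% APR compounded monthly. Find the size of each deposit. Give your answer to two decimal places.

Periodic rate i = 0.045/12 = 0.00375; n = 11 × 12 = 132 periods.
FV-annuity factor = 170.394707; PMT = 136000 / 170.394707 = 798.1469

A$798.15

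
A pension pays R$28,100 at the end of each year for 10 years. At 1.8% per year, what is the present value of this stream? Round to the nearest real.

R$255,072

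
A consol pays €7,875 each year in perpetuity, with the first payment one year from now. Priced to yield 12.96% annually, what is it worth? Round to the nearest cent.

PV = PMT / i = 7875 / 0.1296 = 60,763.8889

€60,763.89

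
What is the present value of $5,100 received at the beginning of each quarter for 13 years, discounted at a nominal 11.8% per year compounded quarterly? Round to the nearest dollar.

$138,735

With 4 periods per year: i = 0.0295, n = 52.
Annuity factor a(52|0.0295) × (1+i) = 27.202854; PV = 5100 × 27.202854 = 138,734.5551
(Beginning-of-period payments → annuity-due factor ×(1+i).)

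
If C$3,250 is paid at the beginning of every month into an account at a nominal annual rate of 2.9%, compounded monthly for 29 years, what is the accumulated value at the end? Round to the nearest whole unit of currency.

With 12 periods per year: i = 0.00241667, n = 348.
Accumulation factor s(348|0.00241667) × (1+i) = 546.005941; FV = 3250 × 546.005941 = 1,774,519.3073
(Beginning-of-period payments → annuity-due factor ×(1+i).)

C$1,774,519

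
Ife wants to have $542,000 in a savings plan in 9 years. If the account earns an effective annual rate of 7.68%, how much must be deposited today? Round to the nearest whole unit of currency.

PV = FV·(1+i)^(−n) = 542,000 × 0.513789 = 278,473.4944

$278,473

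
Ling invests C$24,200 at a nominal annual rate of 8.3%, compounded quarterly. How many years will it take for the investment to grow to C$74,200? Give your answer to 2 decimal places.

Periodic rate i = 0.083/4 = 0.02075.
(1+i)^n = 74200/24200 = 3.06612, so n = ln 3.06612 / ln 1.02075 = 54.5540 quarters
= 54.5540/4 years

13.64 years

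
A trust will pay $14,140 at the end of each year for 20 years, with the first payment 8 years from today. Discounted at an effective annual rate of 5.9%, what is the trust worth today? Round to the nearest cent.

Value one period before first payment (t=7): 14140 × [1 − (1+0.059)^(−20)] / 0.059 = 14140 × 11.563618 = 163,509.5637
Discount back 7 years: 163,509.5637 × (1+0.059)^(−7) = 163,509.5637 × 0.669466 = 109,464.0315

$109,464.03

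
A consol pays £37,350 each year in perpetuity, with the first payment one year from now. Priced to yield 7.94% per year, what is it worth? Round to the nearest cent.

£470,403.02

PV = PMT / i = 37350 / 0.0794 = 470,403.0227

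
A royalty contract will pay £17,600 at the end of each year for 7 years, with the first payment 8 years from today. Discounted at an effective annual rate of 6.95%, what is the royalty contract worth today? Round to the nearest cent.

£59,365.76

PV at t=7 (ordinary 7-year annuity): 17600 × a(7|0.0695) = 17600 × 5.398697 = 95,017.0601
Discount back 7 years: 95,017.0601 × (1+0.0695)^(−7) = 95,017.0601 × 0.624791 = 59,365.7647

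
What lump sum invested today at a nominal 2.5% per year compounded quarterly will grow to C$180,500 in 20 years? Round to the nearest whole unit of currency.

i = 0.025/4 = 0.00625 per quarter; n = 20·4 = 80.
Discount factor = (1+0.00625)^(−80) = 0.607475; PV = 180,500 × 0.607475 = 109,649.2679

C$109,649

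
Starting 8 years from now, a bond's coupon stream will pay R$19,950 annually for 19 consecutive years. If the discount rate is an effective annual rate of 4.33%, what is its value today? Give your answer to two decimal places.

R$189,401.03

Value one period before first payment (t=7): 19950 × [1 − (1+0.0433)^(−19)] / 0.0433 = 19950 × 12.773323 = 254,827.7855
Discount back 7 years: 254,827.7855 × (1+0.0433)^(−7) = 254,827.7855 × 0.743251 = 189,401.0265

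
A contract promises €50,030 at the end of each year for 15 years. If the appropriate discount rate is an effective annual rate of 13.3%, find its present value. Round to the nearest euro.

€318,365

PV = 50030 × [1 − (1+0.133)^(−15)] / 0.133 = 50030 × 6.363484 = 318,365.0974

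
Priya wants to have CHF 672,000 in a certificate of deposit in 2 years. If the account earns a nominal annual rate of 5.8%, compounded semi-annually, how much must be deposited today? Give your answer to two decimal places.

i = 0.058/2 = 0.029 per half-year; n = 2·2 = 4.
Discount factor = (1+0.029)^(−4) = 0.891946; PV = 672,000 × 0.891946 = 599,387.6275

CHF 599,387.63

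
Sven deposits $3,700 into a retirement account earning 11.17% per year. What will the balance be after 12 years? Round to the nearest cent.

$13,184.18

3,700 × (1+0.1117)^12 = 3,700 × 3.563291 = 13,184.1760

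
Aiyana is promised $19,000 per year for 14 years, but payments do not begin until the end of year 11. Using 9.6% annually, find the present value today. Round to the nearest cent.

$57,206.98

Value one period before first payment (t=10): 19000 × [1 − (1+0.096)^(−14)] / 0.096 = 19000 × 7.530104 = 143,071.9737
PV₀ = 143,071.9737 / (1+0.096)^10 = 143,071.9737 / 2.500953 = 57,206.9807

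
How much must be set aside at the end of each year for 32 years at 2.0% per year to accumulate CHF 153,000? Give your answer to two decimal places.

CHF 3,459.42

PMT = 153000 / ( [(1+0.02)^32 − 1] / 0.02 ) = 153000 / 44.227030 = 3,459.4229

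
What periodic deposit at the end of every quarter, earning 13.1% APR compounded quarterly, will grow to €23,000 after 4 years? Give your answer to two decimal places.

€1,116.51

Periodic rate i = 0.131/4 = 0.03275; n = 4 × 4 = 16 periods.
FV-annuity factor = 20.599906; PMT = 23000 / 20.599906 = 1,116.5099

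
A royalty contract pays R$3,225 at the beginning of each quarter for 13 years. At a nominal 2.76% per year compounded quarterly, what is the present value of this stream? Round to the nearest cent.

R$141,478.90

i = 0.0276/4 = 0.0069 per quarter; n = 13·4 = 52.
Annuity factor a(52|0.0069) × (1+i) = 43.869425; PV = 3225 × 43.869425 = 141,478.8965
Payments are at the start of each period, so multiply by (1+i).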